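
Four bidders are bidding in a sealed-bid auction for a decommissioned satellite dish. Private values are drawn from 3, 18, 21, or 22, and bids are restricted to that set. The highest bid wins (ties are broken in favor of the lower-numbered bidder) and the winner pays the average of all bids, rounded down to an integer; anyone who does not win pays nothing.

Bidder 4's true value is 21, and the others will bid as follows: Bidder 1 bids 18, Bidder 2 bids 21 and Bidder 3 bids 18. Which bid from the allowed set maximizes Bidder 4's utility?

Bid 3: loses, pays 0, utility 0.
Bid 18: loses, pays 0, utility 0.
Bid 21: loses, pays 0, utility 0.
Bid 22: wins, pays 19, utility 21 - 19 = 2.
The best choice is 22 with utility 2.

22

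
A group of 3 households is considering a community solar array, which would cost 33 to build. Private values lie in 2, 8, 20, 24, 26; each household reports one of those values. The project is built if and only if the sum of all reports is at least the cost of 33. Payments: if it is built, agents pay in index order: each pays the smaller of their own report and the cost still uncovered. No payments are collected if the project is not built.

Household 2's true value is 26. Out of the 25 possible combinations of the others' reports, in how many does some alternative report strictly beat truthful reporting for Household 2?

Others report (2, 8): truth gives 0; report 24 gives 2 > 0. Violating.
Others report (2, 20): truth gives 0; report 20 gives 6 > 0. Violating.
Others report (2, 24): truth gives 0; report 8 gives 18 > 0. Violating.
Others report (2, 26): truth gives 0; report 8 gives 18 > 0. Violating.
Others report (2, 2): truth gives 0; no alternative beats it.
Others report (20, 2): truth gives 13; no alternative beats it.
(Checking all 25 profiles: 22 have a profitable deviation, 3 do not.)

22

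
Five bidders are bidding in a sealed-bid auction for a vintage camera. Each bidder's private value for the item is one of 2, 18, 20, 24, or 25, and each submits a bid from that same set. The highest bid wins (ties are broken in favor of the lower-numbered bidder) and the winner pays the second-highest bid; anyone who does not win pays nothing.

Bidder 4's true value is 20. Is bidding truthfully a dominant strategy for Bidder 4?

Yes

Check each profile of the others' bids and compare truth against every alternative bid.
Others bid (2, 2, 2, 2): truth gives 18, best alternative gives 18.
Others bid (2, 2, 2, 18): truth gives 2, best alternative gives 2.
Others bid (2, 2, 18, 2): truth gives 2, best alternative gives 2.
Others bid (2, 2, 18, 18): truth gives 2, best alternative gives 2.
Others bid (2, 18, 2, 2): truth gives 2, best alternative gives 2.
Others bid (2, 18, 2, 18): truth gives 2, best alternative gives 2.
(Remaining 619 profiles checked similarly; truth is weakly best in each.)
In every case the truthful bid is at least as good as any alternative, so it is a dominant strategy.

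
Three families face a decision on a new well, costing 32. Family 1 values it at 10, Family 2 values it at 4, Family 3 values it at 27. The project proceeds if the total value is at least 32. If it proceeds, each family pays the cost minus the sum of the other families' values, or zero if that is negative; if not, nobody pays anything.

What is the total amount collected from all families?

Total value 41 ≥ cost 32, so it is built.
Family 1: others sum to 31; max(0, 32 - 31) = 1.
Family 2: others sum to 37; max(0, 32 - 37) = 0.
Family 3: others sum to 14; max(0, 32 - 14) = 18.
Total collected = 1 + 0 + 18 = 19.

19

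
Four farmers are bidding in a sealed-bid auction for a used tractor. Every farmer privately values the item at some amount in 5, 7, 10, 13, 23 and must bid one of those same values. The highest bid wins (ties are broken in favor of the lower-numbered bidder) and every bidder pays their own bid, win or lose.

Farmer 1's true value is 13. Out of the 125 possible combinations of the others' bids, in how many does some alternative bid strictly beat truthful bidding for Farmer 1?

88

Others bid (5, 5, 5): truth gives 0; bid 5 gives 8 > 0. Violating.
Others bid (5, 5, 7): truth gives 0; bid 7 gives 6 > 0. Violating.
Others bid (5, 5, 10): truth gives 0; bid 10 gives 3 > 0. Violating.
Others bid (5, 5, 23): truth gives -13; bid 5 gives -5 > -13. Violating.
Others bid (5, 5, 13): truth gives 0; no alternative beats it.
Others bid (5, 7, 13): truth gives 0; no alternative beats it.
(Checking all 125 profiles: 88 have a profitable deviation, 37 do not.)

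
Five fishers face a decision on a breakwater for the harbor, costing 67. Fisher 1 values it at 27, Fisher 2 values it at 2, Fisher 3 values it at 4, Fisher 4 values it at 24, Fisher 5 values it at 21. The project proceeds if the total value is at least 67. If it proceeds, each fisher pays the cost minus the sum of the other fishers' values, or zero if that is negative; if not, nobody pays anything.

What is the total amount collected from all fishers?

39

Total value 78 ≥ cost 67, so it is built.
Fisher 1: others sum to 51; max(0, 67 - 51) = 16.
Fisher 2: others sum to 76; max(0, 67 - 76) = 0.
Fisher 3: others sum to 74; max(0, 67 - 74) = 0.
Fisher 4: others sum to 54; max(0, 67 - 54) = 13.
Fisher 5: others sum to 57; max(0, 67 - 57) = 10.
Total collected = 16 + 0 + 0 + 13 + 10 = 39.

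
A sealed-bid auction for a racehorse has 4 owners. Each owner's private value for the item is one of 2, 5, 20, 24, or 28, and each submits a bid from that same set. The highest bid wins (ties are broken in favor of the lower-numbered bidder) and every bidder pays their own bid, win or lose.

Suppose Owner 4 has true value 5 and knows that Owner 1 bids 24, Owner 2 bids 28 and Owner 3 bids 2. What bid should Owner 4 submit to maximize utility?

2

Bid 2: loses but pays 2, utility -2.
Bid 5: loses but pays 5, utility -5.
Bid 20: loses but pays 20, utility -20.
Bid 24: loses but pays 24, utility -24.
Bid 28: loses but pays 28, utility -28.
The best choice is 2 with utility -2.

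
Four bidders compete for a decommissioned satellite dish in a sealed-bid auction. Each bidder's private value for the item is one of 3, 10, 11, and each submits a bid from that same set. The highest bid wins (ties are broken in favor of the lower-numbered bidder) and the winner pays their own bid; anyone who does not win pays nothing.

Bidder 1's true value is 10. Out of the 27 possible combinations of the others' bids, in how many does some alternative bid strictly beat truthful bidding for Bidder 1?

1

Others bid (3, 3, 3): truth gives 0; bid 3 gives 7 > 0. Violating.
Others bid (3, 3, 10): truth gives 0; no alternative beats it.
Others bid (3, 3, 11): truth gives 0; no alternative beats it.
(Checking all 27 profiles: 1 has a profitable deviation, 26 do not.)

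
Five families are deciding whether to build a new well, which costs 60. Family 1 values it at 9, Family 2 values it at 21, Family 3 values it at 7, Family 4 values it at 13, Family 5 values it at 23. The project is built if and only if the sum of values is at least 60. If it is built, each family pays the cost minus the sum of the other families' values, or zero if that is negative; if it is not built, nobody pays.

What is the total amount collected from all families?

18

Total value 73 ≥ cost 60, so it is built.
Family 1: others sum to 64; max(0, 60 - 64) = 0.
Family 2: others sum to 52; max(0, 60 - 52) = 8.
Family 3: others sum to 66; max(0, 60 - 66) = 0.
Family 4: others sum to 60; max(0, 60 - 60) = 0.
Family 5: others sum to 50; max(0, 60 - 50) = 10.
Total collected = 0 + 8 + 0 + 0 + 10 = 18.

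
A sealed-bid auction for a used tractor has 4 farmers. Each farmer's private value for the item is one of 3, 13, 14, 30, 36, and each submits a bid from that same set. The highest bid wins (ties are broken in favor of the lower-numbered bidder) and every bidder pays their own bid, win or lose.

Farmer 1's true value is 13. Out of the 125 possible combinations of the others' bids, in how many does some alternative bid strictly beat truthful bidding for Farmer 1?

Others bid (3, 3, 3): truth gives 0; bid 3 gives 10 > 0. Violating.
Others bid (3, 3, 14): truth gives -13; bid 14 gives -1 > -13. Violating.
Others bid (3, 3, 30): truth gives -13; bid 3 gives -3 > -13. Violating.
Others bid (3, 3, 36): truth gives -13; bid 3 gives -3 > -13. Violating.
Others bid (3, 3, 13): truth gives 0; no alternative beats it.
Others bid (3, 13, 3): truth gives 0; no alternative beats it.
(Checking all 125 profiles: 118 have a profitable deviation, 7 do not.)

118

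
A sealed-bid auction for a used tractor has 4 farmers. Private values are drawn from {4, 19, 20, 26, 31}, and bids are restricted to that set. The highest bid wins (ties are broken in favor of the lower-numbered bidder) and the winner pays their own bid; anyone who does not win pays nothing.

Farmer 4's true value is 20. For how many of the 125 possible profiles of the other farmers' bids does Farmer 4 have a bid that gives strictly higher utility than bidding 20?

Others bid (4, 4, 4): truth gives 0; bid 19 gives 1 > 0. Violating.
Others bid (4, 4, 19): truth gives 0; no alternative beats it.
Others bid (4, 4, 20): truth gives 0; no alternative beats it.
(Checking all 125 profiles: 1 has a profitable deviation, 124 do not.)

1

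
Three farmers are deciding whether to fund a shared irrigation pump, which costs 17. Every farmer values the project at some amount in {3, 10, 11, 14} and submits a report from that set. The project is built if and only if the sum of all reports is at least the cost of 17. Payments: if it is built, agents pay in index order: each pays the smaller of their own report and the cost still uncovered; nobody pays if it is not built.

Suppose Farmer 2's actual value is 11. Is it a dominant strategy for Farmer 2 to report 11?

No

Consider the case where Farmer 1 reports 3 and Farmer 3 reports 10.
Truthful report 11: project built, pays 11, utility 11 - 11 = 0.
Report 10 instead: project built, pays 10, utility 11 - 10 = 1.
Since 1 > 0, reporting 10 is strictly better here, so truthful reporting is not dominant.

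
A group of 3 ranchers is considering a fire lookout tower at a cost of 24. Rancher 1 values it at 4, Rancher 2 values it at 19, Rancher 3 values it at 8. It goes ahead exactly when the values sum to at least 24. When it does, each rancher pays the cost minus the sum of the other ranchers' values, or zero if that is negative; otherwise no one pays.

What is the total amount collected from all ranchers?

Total value 31 ≥ cost 24, so it is built.
Rancher 1: others sum to 27; max(0, 24 - 27) = 0.
Rancher 2: others sum to 12; max(0, 24 - 12) = 12.
Rancher 3: others sum to 23; max(0, 24 - 23) = 1.
Total collected = 0 + 12 + 1 = 13.

13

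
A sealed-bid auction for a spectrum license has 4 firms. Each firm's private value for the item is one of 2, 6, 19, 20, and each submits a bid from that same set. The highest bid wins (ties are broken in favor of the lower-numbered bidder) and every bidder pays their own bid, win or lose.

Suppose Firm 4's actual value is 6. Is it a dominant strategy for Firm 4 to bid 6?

Consider the case where Firm 1 bids 2, Firm 2 bids 2 and Firm 3 bids 6.
Truthful bid 6: loses but pays 6, utility -6.
Bid 2 instead: loses but pays 2, utility -2.
Since -2 > -6, bidding 2 is strictly better here, so truthful bidding is not dominant.

No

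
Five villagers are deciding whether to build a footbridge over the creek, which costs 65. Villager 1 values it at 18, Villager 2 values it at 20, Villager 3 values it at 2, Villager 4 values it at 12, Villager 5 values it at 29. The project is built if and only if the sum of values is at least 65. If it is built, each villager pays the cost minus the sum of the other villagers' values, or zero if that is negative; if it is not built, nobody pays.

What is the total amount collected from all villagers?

Total value 81 ≥ cost 65, so it is built.
Villager 1: others sum to 63; max(0, 65 - 63) = 2.
Villager 2: others sum to 61; max(0, 65 - 61) = 4.
Villager 3: others sum to 79; max(0, 65 - 79) = 0.
Villager 4: others sum to 69; max(0, 65 - 69) = 0.
Villager 5: others sum to 52; max(0, 65 - 52) = 13.
Total collected = 2 + 4 + 0 + 0 + 13 = 19.

19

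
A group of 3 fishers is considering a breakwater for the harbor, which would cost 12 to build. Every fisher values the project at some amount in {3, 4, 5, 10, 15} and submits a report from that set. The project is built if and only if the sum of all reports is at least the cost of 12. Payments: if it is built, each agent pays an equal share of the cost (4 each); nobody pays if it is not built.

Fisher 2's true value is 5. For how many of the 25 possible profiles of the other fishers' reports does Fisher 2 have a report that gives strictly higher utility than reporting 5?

Others report (3, 3): truth gives 0; report 10 gives 1 > 0. Violating.
Others report (3, 4): truth gives 1; no alternative beats it.
Others report (3, 5): truth gives 1; no alternative beats it.
(Checking all 25 profiles: 1 has a profitable deviation, 24 do not.)

1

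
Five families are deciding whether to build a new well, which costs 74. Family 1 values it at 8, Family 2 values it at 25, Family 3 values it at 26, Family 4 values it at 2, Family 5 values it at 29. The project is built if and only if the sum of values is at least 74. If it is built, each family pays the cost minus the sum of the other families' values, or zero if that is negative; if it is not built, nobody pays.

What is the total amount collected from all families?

32

Total value 90 ≥ cost 74, so it is built.
Family 1: others sum to 82; max(0, 74 - 82) = 0.
Family 2: others sum to 65; max(0, 74 - 65) = 9.
Family 3: others sum to 64; max(0, 74 - 64) = 10.
Family 4: others sum to 88; max(0, 74 - 88) = 0.
Family 5: others sum to 61; max(0, 74 - 61) = 13.
Total collected = 0 + 9 + 10 + 0 + 13 = 32.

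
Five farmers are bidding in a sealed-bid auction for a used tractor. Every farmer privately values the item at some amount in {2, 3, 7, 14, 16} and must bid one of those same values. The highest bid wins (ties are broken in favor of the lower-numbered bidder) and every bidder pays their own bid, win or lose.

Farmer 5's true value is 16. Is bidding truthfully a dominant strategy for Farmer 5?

Consider the case where Farmer 1 bids 2, Farmer 2 bids 2, Farmer 3 bids 2 and Farmer 4 bids 2.
Truthful bid 16: wins, pays 16, utility 16 - 16 = 0.
Bid 3 instead: wins, pays 3, utility 16 - 3 = 13.
Since 13 > 0, bidding 3 is strictly better here, so truthful bidding is not dominant.

No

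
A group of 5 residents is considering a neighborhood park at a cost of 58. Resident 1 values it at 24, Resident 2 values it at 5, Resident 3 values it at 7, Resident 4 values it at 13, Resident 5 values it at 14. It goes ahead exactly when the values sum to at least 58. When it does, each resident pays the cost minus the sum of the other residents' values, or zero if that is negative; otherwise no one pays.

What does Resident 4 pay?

Total value 63 ≥ cost 58, so the project is built.
The other residents' values sum to 50.
Cost minus that sum is 58 - 50 = 8.

8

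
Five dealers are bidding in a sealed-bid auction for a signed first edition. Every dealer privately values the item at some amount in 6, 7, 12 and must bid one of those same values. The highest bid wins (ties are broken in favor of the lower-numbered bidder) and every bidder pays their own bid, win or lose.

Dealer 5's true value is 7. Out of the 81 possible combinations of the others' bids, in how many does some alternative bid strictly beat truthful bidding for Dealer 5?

Others bid (6, 6, 6, 7): truth gives -7; bid 12 gives -5 > -7. Violating.
Others bid (6, 6, 6, 12): truth gives -7; bid 6 gives -6 > -7. Violating.
Others bid (6, 6, 7, 6): truth gives -7; bid 12 gives -5 > -7. Violating.
Others bid (6, 6, 7, 7): truth gives -7; bid 12 gives -5 > -7. Violating.
Others bid (6, 6, 6, 6): truth gives 0; no alternative beats it.
(Checking all 81 profiles: 80 have a profitable deviation, 1 does not.)

80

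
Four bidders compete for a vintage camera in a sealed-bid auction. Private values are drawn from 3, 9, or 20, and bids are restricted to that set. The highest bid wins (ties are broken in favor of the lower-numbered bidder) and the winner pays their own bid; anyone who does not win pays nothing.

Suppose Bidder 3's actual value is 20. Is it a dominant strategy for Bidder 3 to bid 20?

No

Consider the case where Bidder 1 bids 3, Bidder 2 bids 3 and Bidder 4 bids 3.
Truthful bid 20: wins, pays 20, utility 20 - 20 = 0.
Bid 9 instead: wins, pays 9, utility 20 - 9 = 11.
Since 11 > 0, bidding 9 is strictly better here, so truthful bidding is not dominant.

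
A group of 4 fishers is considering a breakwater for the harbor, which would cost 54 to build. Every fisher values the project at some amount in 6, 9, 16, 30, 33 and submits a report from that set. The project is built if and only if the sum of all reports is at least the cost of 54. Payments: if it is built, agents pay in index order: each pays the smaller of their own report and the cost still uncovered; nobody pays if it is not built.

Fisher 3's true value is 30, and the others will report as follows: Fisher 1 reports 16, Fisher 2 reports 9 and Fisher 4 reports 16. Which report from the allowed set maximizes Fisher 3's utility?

16

Report 6: project not built, utility 0.
Report 9: project not built, utility 0.
Report 16: project built, pays 16, utility 30 - 16 = 14.
Report 30: project built, pays 29, utility 30 - 29 = 1.
Report 33: project built, pays 29, utility 30 - 29 = 1.
The best choice is 16 with utility 14.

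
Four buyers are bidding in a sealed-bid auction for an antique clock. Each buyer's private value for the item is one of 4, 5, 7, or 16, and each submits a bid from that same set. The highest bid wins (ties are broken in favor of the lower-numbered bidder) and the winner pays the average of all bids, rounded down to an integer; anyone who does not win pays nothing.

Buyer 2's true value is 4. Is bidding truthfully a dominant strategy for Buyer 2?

Yes

Check each profile of the others' bids and compare truth against every alternative bid.
Others bid (4, 4, 4): truth gives 0, best alternative gives 0.
Others bid (4, 4, 5): truth gives 0, best alternative gives 0.
Others bid (4, 4, 7): truth gives 0, best alternative gives 0.
Others bid (4, 4, 16): truth gives 0, best alternative gives 0.
Others bid (4, 5, 4): truth gives 0, best alternative gives 0.
Others bid (4, 5, 5): truth gives 0, best alternative gives 0.
(Remaining 58 profiles checked similarly; truth is weakly best in each.)
In every case the truthful bid is at least as good as any alternative, so it is a dominant strategy.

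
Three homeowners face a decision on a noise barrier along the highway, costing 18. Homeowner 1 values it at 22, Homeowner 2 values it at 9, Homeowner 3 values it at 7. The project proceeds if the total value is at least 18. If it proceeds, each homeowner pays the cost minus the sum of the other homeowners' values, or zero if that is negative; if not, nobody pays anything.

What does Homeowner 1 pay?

2

Total value 38 ≥ cost 18, so the project is built.
The other homeowners' values sum to 16.
Cost minus that sum is 18 - 16 = 2.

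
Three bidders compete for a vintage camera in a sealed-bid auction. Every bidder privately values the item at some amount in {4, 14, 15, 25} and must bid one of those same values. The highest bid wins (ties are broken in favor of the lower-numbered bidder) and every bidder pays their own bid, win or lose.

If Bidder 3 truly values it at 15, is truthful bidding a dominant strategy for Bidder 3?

Consider the case where Bidder 1 bids 4 and Bidder 2 bids 4.
Truthful bid 15: wins, pays 15, utility 15 - 15 = 0.
Bid 14 instead: wins, pays 14, utility 15 - 14 = 1.
Since 1 > 0, bidding 14 is strictly better here, so truthful bidding is not dominant.

No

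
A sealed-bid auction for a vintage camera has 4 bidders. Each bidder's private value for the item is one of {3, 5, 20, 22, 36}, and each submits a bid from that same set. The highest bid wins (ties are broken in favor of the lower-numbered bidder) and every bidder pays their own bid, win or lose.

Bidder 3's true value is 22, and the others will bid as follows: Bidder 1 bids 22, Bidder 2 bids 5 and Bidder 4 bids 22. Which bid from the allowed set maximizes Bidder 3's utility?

3

Bid 3: loses but pays 3, utility -3.
Bid 5: loses but pays 5, utility -5.
Bid 20: loses but pays 20, utility -20.
Bid 22: loses but pays 22, utility -22.
Bid 36: wins, pays 36, utility 22 - 36 = -14.
The best choice is 3 with utility -3.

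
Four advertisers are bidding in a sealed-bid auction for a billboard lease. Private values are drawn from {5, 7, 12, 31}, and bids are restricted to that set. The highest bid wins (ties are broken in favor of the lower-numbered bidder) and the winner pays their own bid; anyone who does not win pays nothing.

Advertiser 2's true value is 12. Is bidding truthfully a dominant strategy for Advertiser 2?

No

Consider the case where Advertiser 1 bids 5, Advertiser 3 bids 5 and Advertiser 4 bids 5.
Truthful bid 12: wins, pays 12, utility 12 - 12 = 0.
Bid 7 instead: wins, pays 7, utility 12 - 7 = 5.
Since 5 > 0, bidding 7 is strictly better here, so truthful bidding is not dominant.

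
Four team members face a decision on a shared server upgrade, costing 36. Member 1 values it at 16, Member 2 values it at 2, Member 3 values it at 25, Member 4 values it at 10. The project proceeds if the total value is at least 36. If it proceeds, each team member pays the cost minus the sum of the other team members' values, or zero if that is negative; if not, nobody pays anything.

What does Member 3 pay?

8

Total value 53 ≥ cost 36, so the project is built.
The other team members' values sum to 28.
Cost minus that sum is 36 - 28 = 8.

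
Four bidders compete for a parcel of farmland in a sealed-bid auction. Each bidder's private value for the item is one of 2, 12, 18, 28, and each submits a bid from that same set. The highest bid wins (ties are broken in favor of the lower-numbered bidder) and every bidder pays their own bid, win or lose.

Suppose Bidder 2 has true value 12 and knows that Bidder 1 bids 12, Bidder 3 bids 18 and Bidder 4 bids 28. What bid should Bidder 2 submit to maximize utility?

2

Bid 2: loses but pays 2, utility -2.
Bid 12: loses but pays 12, utility -12.
Bid 18: loses but pays 18, utility -18.
Bid 28: wins, pays 28, utility 12 - 28 = -16.
The best choice is 2 with utility -2.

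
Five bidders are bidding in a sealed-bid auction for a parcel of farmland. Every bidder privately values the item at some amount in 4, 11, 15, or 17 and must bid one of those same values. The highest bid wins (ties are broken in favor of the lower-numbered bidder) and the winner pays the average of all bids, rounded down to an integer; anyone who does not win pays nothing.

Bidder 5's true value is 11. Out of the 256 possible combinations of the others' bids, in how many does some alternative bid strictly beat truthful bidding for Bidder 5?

30

Others bid (4, 4, 4, 11): truth gives 0; bid 15 gives 4 > 0. Violating.
Others bid (4, 4, 4, 15): truth gives 0; bid 17 gives 3 > 0. Violating.
Others bid (4, 4, 11, 4): truth gives 0; bid 15 gives 4 > 0. Violating.
Others bid (4, 4, 11, 11): truth gives 0; bid 15 gives 2 > 0. Violating.
Others bid (4, 4, 4, 4): truth gives 6; no alternative beats it.
Others bid (4, 4, 4, 17): truth gives 0; no alternative beats it.
(Checking all 256 profiles: 30 have a profitable deviation, 226 do not.)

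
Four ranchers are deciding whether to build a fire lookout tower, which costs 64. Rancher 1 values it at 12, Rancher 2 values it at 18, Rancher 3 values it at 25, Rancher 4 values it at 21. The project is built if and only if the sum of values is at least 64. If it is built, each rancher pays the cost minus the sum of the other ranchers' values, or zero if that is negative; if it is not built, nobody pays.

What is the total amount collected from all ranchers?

28

Total value 76 ≥ cost 64, so it is built.
Rancher 1: others sum to 64; max(0, 64 - 64) = 0.
Rancher 2: others sum to 58; max(0, 64 - 58) = 6.
Rancher 3: others sum to 51; max(0, 64 - 51) = 13.
Rancher 4: others sum to 55; max(0, 64 - 55) = 9.
Total collected = 0 + 6 + 13 + 9 = 28.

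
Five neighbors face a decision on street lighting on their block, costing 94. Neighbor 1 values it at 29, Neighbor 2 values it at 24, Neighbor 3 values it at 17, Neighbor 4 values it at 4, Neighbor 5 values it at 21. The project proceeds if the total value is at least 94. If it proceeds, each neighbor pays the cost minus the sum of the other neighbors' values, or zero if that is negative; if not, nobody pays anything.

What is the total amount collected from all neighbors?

Total value 95 ≥ cost 94, so it is built.
Neighbor 1: others sum to 66; max(0, 94 - 66) = 28.
Neighbor 2: others sum to 71; max(0, 94 - 71) = 23.
Neighbor 3: others sum to 78; max(0, 94 - 78) = 16.
Neighbor 4: others sum to 91; max(0, 94 - 91) = 3.
Neighbor 5: others sum to 74; max(0, 94 - 74) = 20.
Total collected = 28 + 23 + 16 + 3 + 20 = 90.

90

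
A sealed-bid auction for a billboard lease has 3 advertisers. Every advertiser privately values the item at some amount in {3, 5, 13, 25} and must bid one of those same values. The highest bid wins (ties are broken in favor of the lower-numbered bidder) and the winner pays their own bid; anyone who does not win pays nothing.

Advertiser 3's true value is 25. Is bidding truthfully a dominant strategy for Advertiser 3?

No

Consider the case where Advertiser 1 bids 3 and Advertiser 2 bids 3.
Truthful bid 25: wins, pays 25, utility 25 - 25 = 0.
Bid 5 instead: wins, pays 5, utility 25 - 5 = 20.
Since 20 > 0, bidding 5 is strictly better here, so truthful bidding is not dominant.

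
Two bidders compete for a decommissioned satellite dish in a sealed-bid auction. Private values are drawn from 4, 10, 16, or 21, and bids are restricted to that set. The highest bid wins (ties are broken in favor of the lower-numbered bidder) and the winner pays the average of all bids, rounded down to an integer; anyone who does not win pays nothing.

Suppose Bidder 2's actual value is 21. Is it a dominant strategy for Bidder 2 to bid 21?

Consider the case where Bidder 1 bids 4.
Truthful bid 21: wins, pays 12, utility 21 - 12 = 9.
Bid 10 instead: wins, pays 7, utility 21 - 7 = 14.
Since 14 > 9, bidding 10 is strictly better here, so truthful bidding is not dominant.

No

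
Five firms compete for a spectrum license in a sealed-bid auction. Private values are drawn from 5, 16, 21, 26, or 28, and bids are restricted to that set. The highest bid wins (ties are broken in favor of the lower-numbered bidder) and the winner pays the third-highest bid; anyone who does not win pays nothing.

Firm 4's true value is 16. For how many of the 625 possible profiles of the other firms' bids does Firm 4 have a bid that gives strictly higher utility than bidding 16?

12

Others bid (5, 5, 5, 21): truth gives 0; bid 21 gives 11 > 0. Violating.
Others bid (5, 5, 5, 26): truth gives 0; bid 26 gives 11 > 0. Violating.
Others bid (5, 5, 5, 28): truth gives 0; bid 28 gives 11 > 0. Violating.
Others bid (5, 5, 16, 5): truth gives 0; bid 21 gives 11 > 0. Violating.
Others bid (5, 5, 5, 5): truth gives 11; no alternative beats it.
Others bid (5, 5, 5, 16): truth gives 11; no alternative beats it.
(Checking all 625 profiles: 12 have a profitable deviation, 613 do not.)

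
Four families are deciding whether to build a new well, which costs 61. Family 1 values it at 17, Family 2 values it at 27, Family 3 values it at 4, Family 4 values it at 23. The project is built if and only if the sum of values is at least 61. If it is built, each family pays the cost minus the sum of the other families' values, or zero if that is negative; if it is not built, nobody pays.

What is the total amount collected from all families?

37

Total value 71 ≥ cost 61, so it is built.
Family 1: others sum to 54; max(0, 61 - 54) = 7.
Family 2: others sum to 44; max(0, 61 - 44) = 17.
Family 3: others sum to 67; max(0, 61 - 67) = 0.
Family 4: others sum to 48; max(0, 61 - 48) = 13.
Total collected = 7 + 17 + 0 + 13 = 37.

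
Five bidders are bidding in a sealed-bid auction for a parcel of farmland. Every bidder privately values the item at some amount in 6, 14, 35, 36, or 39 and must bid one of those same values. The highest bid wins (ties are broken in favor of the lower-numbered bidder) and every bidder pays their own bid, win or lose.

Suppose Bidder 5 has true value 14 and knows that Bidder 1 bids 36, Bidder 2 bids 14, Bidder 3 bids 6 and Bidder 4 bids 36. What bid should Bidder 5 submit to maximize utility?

Bid 6: loses but pays 6, utility -6.
Bid 14: loses but pays 14, utility -14.
Bid 35: loses but pays 35, utility -35.
Bid 36: loses but pays 36, utility -36.
Bid 39: wins, pays 39, utility 14 - 39 = -25.
The best choice is 6 with utility -6.

6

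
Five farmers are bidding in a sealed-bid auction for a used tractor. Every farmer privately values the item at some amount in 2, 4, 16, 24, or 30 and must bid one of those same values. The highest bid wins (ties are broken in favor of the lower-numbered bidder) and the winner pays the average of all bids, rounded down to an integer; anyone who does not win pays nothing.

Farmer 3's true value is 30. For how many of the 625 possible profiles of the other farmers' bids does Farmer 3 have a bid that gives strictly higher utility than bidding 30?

Others bid (2, 2, 2, 2): truth gives 23; bid 4 gives 28 > 23. Violating.
Others bid (2, 2, 2, 4): truth gives 22; bid 4 gives 28 > 22. Violating.
Others bid (2, 2, 2, 16): truth gives 20; bid 16 gives 23 > 20. Violating.
Others bid (2, 2, 2, 24): truth gives 18; bid 24 gives 20 > 18. Violating.
Others bid (2, 2, 2, 30): truth gives 17; no alternative beats it.
Others bid (2, 2, 4, 30): truth gives 17; no alternative beats it.
(Checking all 625 profiles: 144 have a profitable deviation, 481 do not.)

144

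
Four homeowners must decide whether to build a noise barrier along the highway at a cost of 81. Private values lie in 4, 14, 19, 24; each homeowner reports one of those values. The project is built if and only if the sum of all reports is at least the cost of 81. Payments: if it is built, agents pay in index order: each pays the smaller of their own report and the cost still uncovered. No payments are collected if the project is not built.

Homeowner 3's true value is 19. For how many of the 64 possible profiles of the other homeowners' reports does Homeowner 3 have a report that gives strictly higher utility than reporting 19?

Others report (19, 24, 24): truth gives 0; report 14 gives 5 > 0. Violating.
Others report (24, 19, 24): truth gives 0; report 14 gives 5 > 0. Violating.
Others report (24, 24, 19): truth gives 0; report 14 gives 5 > 0. Violating.
Others report (24, 24, 24): truth gives 0; report 14 gives 5 > 0. Violating.
Others report (4, 4, 4): truth gives 0; no alternative beats it.
Others report (4, 4, 14): truth gives 0; no alternative beats it.
(Checking all 64 profiles: 4 have a profitable deviation, 60 do not.)

4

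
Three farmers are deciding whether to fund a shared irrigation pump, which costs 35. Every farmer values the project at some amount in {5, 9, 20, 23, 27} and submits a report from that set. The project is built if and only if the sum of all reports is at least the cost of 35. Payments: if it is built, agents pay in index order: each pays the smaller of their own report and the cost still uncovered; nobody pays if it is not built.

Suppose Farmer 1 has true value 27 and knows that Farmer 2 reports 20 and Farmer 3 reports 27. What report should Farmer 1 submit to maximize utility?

Report 5: project built, pays 5, utility 27 - 5 = 22.
Report 9: project built, pays 9, utility 27 - 9 = 18.
Report 20: project built, pays 20, utility 27 - 20 = 7.
Report 23: project built, pays 23, utility 27 - 23 = 4.
Report 27: project built, pays 27, utility 27 - 27 = 0.
The best choice is 5 with utility 22.

5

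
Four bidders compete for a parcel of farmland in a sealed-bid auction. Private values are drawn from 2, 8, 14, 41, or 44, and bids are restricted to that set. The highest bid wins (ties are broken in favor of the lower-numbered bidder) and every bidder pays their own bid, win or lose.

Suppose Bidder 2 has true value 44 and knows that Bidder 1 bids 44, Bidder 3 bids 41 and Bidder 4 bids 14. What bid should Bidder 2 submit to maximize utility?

Bid 2: loses but pays 2, utility -2.
Bid 8: loses but pays 8, utility -8.
Bid 14: loses but pays 14, utility -14.
Bid 41: loses but pays 41, utility -41.
Bid 44: loses but pays 44, utility -44.
The best choice is 2 with utility -2.

2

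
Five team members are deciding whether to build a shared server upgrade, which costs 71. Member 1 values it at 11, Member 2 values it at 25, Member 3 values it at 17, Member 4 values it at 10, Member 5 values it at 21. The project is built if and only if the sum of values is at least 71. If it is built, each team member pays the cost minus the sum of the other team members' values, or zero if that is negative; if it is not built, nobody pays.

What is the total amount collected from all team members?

Total value 84 ≥ cost 71, so it is built.
Member 1: others sum to 73; max(0, 71 - 73) = 0.
Member 2: others sum to 59; max(0, 71 - 59) = 12.
Member 3: others sum to 67; max(0, 71 - 67) = 4.
Member 4: others sum to 74; max(0, 71 - 74) = 0.
Member 5: others sum to 63; max(0, 71 - 63) = 8.
Total collected = 0 + 12 + 4 + 0 + 8 = 24.

24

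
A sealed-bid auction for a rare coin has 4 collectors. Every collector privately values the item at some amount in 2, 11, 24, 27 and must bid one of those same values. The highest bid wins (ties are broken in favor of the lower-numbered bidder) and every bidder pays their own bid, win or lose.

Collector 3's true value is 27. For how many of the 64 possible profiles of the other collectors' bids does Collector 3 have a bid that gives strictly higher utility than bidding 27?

Others bid (2, 2, 2): truth gives 0; bid 11 gives 16 > 0. Violating.
Others bid (2, 2, 11): truth gives 0; bid 11 gives 16 > 0. Violating.
Others bid (2, 2, 24): truth gives 0; bid 24 gives 3 > 0. Violating.
Others bid (2, 11, 2): truth gives 0; bid 24 gives 3 > 0. Violating.
Others bid (2, 2, 27): truth gives 0; no alternative beats it.
Others bid (2, 11, 27): truth gives 0; no alternative beats it.
(Checking all 64 profiles: 40 have a profitable deviation, 24 do not.)

40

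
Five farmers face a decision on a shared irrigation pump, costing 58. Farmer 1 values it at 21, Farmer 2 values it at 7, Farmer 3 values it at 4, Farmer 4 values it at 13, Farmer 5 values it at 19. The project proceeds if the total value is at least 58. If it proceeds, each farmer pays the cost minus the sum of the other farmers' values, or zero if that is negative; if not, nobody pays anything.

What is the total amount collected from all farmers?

Total value 64 ≥ cost 58, so it is built.
Farmer 1: others sum to 43; max(0, 58 - 43) = 15.
Farmer 2: others sum to 57; max(0, 58 - 57) = 1.
Farmer 3: others sum to 60; max(0, 58 - 60) = 0.
Farmer 4: others sum to 51; max(0, 58 - 51) = 7.
Farmer 5: others sum to 45; max(0, 58 - 45) = 13.
Total collected = 15 + 1 + 0 + 7 + 13 = 36.

36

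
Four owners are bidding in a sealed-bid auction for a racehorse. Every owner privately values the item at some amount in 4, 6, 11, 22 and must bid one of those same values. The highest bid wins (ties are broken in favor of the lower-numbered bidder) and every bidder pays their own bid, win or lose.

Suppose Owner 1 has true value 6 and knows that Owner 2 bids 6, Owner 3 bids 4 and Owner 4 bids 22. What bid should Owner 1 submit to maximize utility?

4

Bid 4: loses but pays 4, utility -4.
Bid 6: loses but pays 6, utility -6.
Bid 11: loses but pays 11, utility -11.
Bid 22: wins, pays 22, utility 6 - 22 = -16.
The best choice is 4 with utility -4.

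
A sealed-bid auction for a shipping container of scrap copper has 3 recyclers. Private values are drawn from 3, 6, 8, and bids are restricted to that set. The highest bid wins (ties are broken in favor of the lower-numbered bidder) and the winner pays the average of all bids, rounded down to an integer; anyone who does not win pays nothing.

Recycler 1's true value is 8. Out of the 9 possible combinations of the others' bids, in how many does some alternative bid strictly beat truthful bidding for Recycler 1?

Others bid (3, 3): truth gives 4; bid 3 gives 5 > 4. Violating.
Others bid (3, 6): truth gives 3; no alternative beats it.
Others bid (3, 8): truth gives 2; no alternative beats it.
(Checking all 9 profiles: 1 has a profitable deviation, 8 do not.)

1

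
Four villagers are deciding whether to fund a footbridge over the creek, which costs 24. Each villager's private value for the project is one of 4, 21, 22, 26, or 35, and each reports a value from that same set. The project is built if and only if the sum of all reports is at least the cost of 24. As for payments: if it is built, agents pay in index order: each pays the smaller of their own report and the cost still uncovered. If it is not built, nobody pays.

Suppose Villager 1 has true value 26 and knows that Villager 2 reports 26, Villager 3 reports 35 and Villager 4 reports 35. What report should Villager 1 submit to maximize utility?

Report 4: project built, pays 4, utility 26 - 4 = 22.
Report 21: project built, pays 21, utility 26 - 21 = 5.
Report 22: project built, pays 22, utility 26 - 22 = 4.
Report 26: project built, pays 24, utility 26 - 24 = 2.
Report 35: project built, pays 24, utility 26 - 24 = 2.
The best choice is 4 with utility 22.

4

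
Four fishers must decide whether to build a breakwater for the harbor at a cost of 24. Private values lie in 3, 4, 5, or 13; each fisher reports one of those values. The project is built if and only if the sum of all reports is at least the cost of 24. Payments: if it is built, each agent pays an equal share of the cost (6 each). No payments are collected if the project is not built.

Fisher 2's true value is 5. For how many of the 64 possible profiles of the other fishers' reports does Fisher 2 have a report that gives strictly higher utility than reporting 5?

9

Others report (3, 3, 13): truth gives -1; report 3 gives 0 > -1. Violating.
Others report (3, 4, 13): truth gives -1; report 3 gives 0 > -1. Violating.
Others report (3, 13, 3): truth gives -1; report 3 gives 0 > -1. Violating.
Others report (3, 13, 4): truth gives -1; report 3 gives 0 > -1. Violating.
Others report (3, 3, 3): truth gives 0; no alternative beats it.
Others report (3, 3, 4): truth gives 0; no alternative beats it.
(Checking all 64 profiles: 9 have a profitable deviation, 55 do not.)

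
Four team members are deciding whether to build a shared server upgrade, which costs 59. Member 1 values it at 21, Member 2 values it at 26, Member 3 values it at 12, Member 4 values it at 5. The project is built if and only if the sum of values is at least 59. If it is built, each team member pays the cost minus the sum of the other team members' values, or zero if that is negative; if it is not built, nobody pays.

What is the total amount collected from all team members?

44

Total value 64 ≥ cost 59, so it is built.
Member 1: others sum to 43; max(0, 59 - 43) = 16.
Member 2: others sum to 38; max(0, 59 - 38) = 21.
Member 3: others sum to 52; max(0, 59 - 52) = 7.
Member 4: others sum to 59; max(0, 59 - 59) = 0.
Total collected = 16 + 21 + 7 + 0 = 44.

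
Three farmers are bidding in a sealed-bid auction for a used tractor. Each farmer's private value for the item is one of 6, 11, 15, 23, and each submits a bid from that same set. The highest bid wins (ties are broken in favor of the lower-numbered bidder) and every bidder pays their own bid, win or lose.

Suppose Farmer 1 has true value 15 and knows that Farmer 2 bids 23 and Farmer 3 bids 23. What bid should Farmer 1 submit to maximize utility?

6

Bid 6: loses but pays 6, utility -6.
Bid 11: loses but pays 11, utility -11.
Bid 15: loses but pays 15, utility -15.
Bid 23: wins, pays 23, utility 15 - 23 = -8.
The best choice is 6 with utility -6.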